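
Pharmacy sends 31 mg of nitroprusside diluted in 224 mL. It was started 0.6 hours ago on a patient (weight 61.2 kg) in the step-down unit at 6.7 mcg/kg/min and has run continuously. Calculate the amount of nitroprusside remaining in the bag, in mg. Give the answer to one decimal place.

Dose = 6.7 mcg/kg/min × 61.2 kg = 410.04 mcg/min
410.04 mcg/min × 60 min/hr = 24602.4 mcg/hr
Concentration = 31 mg ÷ 224 mL = 0.1383929 mg/mL = 138.3929 mcg/mL
Rate = 24602.4 mcg/hr ÷ 138.3929 mcg/mL = 177.7722 mL/hr
Volume infused = 177.7722 mL/hr × 0.6 hr = 106.6633 mL
Volume remaining = 224 − 106.6633 = 117.3367 mL
Drug remaining = 117.3367 mL × 138.3929 mcg/mL = 16238.56 mcg = 16.23856 mg

16.2 mg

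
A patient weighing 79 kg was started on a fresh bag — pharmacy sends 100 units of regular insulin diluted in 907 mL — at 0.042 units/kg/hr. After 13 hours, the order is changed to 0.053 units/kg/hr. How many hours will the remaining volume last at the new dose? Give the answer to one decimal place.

Initial rate:
Dose = 0.042 units/kg/hr × 79 kg = 3.318 units/hr
Concentration = 100 units ÷ 907 mL = 0.1102536 units/mL
Rate = 3.318 units/hr ÷ 0.1102536 units/mL = 30.09426 mL/hr
Volume infused so far = 30.09426 mL/hr × 13 hr = 391.2254 mL
Volume remaining = 907 − 391.2254 = 515.7746 mL
New rate:
Dose = 0.053 units/kg/hr × 79 kg = 4.187 units/hr
Rate = 4.187 units/hr ÷ 0.1102536 units/mL = 37.97609 mL/hr
Time remaining = 515.7746 mL ÷ 37.97609 mL/hr = 13.58156 hr

13.6 hours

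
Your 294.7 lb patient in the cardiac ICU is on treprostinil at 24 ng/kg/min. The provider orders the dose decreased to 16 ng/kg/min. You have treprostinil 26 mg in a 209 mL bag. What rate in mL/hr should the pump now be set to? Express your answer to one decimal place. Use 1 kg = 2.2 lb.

Weight = 294.7 lb ÷ 2.2 lb/kg = 133.9545 kg
Dose = 16 ng/kg/min × 133.9545 kg = 2143.273 ng/min
2143.273 ng/min × 60 min/hr = 128596.4 ng/hr
Concentration = 26 mg ÷ 209 mL = 0.1244019 mg/mL = 124401.9 ng/mL
Rate = 128596.4 ng/hr ÷ 124401.9 ng/mL = 1.033717 mL/hr

1.0 mL/hr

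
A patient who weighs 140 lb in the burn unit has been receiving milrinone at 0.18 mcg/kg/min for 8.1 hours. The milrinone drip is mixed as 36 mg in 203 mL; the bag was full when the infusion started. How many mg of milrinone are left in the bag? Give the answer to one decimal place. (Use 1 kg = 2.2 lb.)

30.4 mg

Weight = 140 lb ÷ 2.2 lb/kg = 63.63636 kg
Dose = 0.18 mcg/kg/min × 63.63636 kg = 11.45455 mcg/min
11.45455 mcg/min × 60 min/hr = 687.2727 mcg/hr
Concentration = 36 mg ÷ 203 mL = 0.1773399 mg/mL = 177.3399 mcg/mL
Rate = 687.2727 mcg/hr ÷ 177.3399 mcg/mL = 3.875455 mL/hr
Volume infused = 3.875455 mL/hr × 8.1 hr = 31.39118 mL
Volume remaining = 203 − 31.39118 = 171.6088 mL
Drug remaining = 171.6088 mL × 177.3399 mcg/mL = 30433.09 mcg = 30.43309 mg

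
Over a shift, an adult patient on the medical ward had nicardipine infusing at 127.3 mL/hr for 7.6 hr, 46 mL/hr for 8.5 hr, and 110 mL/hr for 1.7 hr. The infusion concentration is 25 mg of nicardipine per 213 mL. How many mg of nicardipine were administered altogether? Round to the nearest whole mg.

181 mg

Concentration = 25 mg ÷ 213 mL = 0.1173709 mg/mL
Stage 1: 127.3 mL/hr × 7.6 hr = 967.48 mL → 967.48 mL × 0.1173709 mg/mL = 113.554 mg
Stage 2: 46 mL/hr × 8.5 hr = 391 mL → 391 mL × 0.1173709 mg/mL = 45.89202 mg
Stage 3: 110 mL/hr × 1.7 hr = 187 mL → 187 mL × 0.1173709 mg/mL = 21.94836 mg
Total = 113.554 + 45.89202 + 21.94836 = 181.3944 mg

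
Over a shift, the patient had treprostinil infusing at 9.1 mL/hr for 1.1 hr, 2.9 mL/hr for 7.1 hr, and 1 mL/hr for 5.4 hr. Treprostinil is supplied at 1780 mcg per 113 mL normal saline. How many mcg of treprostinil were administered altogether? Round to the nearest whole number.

Concentration = 1780 mcg ÷ 113 mL = 15.75221 mcg/mL
Stage 1: 9.1 mL/hr × 1.1 hr = 10.01 mL → 10.01 mL × 15.75221 mcg/mL = 157.6796 mcg
Stage 2: 2.9 mL/hr × 7.1 hr = 20.59 mL → 20.59 mL × 15.75221 mcg/mL = 324.3381 mcg
Stage 3: 1 mL/hr × 5.4 hr = 5.4 mL → 5.4 mL × 15.75221 mcg/mL = 85.06195 mcg
Total = 157.6796 + 324.3381 + 85.06195 = 567.0796 mcg

567 mcg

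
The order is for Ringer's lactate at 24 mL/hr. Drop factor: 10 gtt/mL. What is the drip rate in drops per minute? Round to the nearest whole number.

24 mL/hr ÷ 60 min/hr = 0.4 mL/min
0.4 mL/min × 10 gtt/mL = 4 gtt/min

4 gtt/min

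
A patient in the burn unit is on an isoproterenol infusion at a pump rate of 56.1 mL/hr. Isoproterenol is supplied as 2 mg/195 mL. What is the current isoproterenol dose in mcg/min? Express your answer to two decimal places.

9.59 mcg/min

Concentration = 2 mg ÷ 195 mL = 0.01025641 mg/mL = 10.25641 mcg/mL
Drug rate = 56.1 mL/hr × 10.25641 mcg/mL = 575.3846 mcg/hr
575.3846 mcg/hr ÷ 60 min/hr = 9.589744 mcg/min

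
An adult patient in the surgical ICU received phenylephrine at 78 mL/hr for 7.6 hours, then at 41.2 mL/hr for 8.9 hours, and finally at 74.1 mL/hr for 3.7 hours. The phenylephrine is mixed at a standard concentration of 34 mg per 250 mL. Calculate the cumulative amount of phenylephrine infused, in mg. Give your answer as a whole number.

168 mg

Concentration = 34 mg ÷ 250 mL = 0.136 mg/mL
Stage 1: 78 mL/hr × 7.6 hr = 592.8 mL → 592.8 mL × 0.136 mg/mL = 80.6208 mg
Stage 2: 41.2 mL/hr × 8.9 hr = 366.68 mL → 366.68 mL × 0.136 mg/mL = 49.86848 mg
Stage 3: 74.1 mL/hr × 3.7 hr = 274.17 mL → 274.17 mL × 0.136 mg/mL = 37.28712 mg
Total = 80.6208 + 49.86848 + 37.28712 = 167.7764 mg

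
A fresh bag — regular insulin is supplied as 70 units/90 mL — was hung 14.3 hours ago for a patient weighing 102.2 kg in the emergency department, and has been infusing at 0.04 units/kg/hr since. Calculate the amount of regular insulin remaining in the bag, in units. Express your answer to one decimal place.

Dose = 0.04 units/kg/hr × 102.2 kg = 4.088 units/hr
Concentration = 70 units ÷ 90 mL = 0.7777778 units/mL
Rate = 4.088 units/hr ÷ 0.7777778 units/mL = 5.256 mL/hr
Volume infused = 5.256 mL/hr × 14.3 hr = 75.1608 mL
Volume remaining = 90 − 75.1608 = 14.8392 mL
Drug remaining = 14.8392 mL × 0.7777778 units/mL = 11.5416 units

11.5 units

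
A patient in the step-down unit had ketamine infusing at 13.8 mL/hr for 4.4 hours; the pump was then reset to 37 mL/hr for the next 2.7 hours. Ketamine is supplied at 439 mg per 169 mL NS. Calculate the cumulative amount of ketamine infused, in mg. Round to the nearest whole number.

Concentration = 439 mg ÷ 169 mL = 2.597633 mg/mL
Stage 1: 13.8 mL/hr × 4.4 hr = 60.72 mL → 60.72 mL × 2.597633 mg/mL = 157.7283 mg
Stage 2: 37 mL/hr × 2.7 hr = 99.9 mL → 99.9 mL × 2.597633 mg/mL = 259.5036 mg
Total = 157.7283 + 259.5036 = 417.2318 mg

417 mg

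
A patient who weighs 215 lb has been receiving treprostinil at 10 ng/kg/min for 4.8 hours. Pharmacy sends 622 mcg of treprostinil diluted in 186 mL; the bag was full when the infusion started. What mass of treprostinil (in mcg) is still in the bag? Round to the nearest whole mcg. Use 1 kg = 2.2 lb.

Weight = 215 lb ÷ 2.2 lb/kg = 97.72727 kg
Dose = 10 ng/kg/min × 97.72727 kg = 977.2727 ng/min
977.2727 ng/min × 60 min/hr = 58636.36 ng/hr
Concentration = 622 mcg ÷ 186 mL = 3.344086 mcg/mL = 3344.086 ng/mL
Rate = 58636.36 ng/hr ÷ 3344.086 ng/mL = 17.53435 mL/hr
Volume infused = 17.53435 mL/hr × 4.8 hr = 84.16486 mL
Volume remaining = 186 − 84.16486 = 101.8351 mL
Drug remaining = 101.8351 mL × 3344.086 ng/mL = 340545.5 ng = 340.5455 mcg

341 mcg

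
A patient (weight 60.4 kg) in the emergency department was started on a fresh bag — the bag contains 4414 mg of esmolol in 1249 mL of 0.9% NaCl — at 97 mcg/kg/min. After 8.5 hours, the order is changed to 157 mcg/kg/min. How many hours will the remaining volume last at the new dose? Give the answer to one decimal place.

2.5 hours

Initial rate:
Dose = 97 mcg/kg/min × 60.4 kg = 5858.8 mcg/min
5858.8 mcg/min × 60 min/hr = 351528 mcg/hr
Concentration = 4414 mg ÷ 1249 mL = 3.534027 mg/mL = 3534.027 mcg/mL
Rate = 351528 mcg/hr ÷ 3534.027 mcg/mL = 99.46952 mL/hr
Volume infused so far = 99.46952 mL/hr × 8.5 hr = 845.4909 mL
Volume remaining = 1249 − 845.4909 = 403.5091 mL
New rate:
Dose = 157 mcg/kg/min × 60.4 kg = 9482.8 mcg/min
9482.8 mcg/min × 60 min/hr = 568968 mcg/hr
Rate = 568968 mcg/hr ÷ 3534.027 mcg/mL = 160.9971 mL/hr
Time remaining = 403.5091 mL ÷ 160.9971 mL/hr = 2.506313 hr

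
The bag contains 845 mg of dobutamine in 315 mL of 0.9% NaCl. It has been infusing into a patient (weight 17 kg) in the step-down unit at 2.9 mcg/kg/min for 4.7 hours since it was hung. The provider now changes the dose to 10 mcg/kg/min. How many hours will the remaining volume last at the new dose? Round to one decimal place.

Initial rate:
Dose = 2.9 mcg/kg/min × 17 kg = 49.3 mcg/min
49.3 mcg/min × 60 min/hr = 2958 mcg/hr
Concentration = 845 mg ÷ 315 mL = 2.68254 mg/mL = 2682.54 mcg/mL
Rate = 2958 mcg/hr ÷ 2682.54 mcg/mL = 1.102686 mL/hr
Volume infused so far = 1.102686 mL/hr × 4.7 hr = 5.182626 mL
Volume remaining = 315 − 5.182626 = 309.8174 mL
New rate:
Dose = 10 mcg/kg/min × 17 kg = 170 mcg/min
170 mcg/min × 60 min/hr = 10200 mcg/hr
Rate = 10200 mcg/hr ÷ 2682.54 mcg/mL = 3.802367 mL/hr
Time remaining = 309.8174 mL ÷ 3.802367 mL/hr = 81.48014 hr

81.5 hours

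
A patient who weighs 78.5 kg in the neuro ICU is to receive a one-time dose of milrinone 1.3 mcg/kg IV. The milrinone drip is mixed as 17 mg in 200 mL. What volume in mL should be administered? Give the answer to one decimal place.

Dose = 1.3 mcg/kg × 78.5 kg = 102.05 mcg
Concentration = 17 mg ÷ 200 mL = 0.085 mg/mL = 85 mcg/mL
Volume = 102.05 mcg ÷ 85 mcg/mL = 1.200588 mL

1.2 mL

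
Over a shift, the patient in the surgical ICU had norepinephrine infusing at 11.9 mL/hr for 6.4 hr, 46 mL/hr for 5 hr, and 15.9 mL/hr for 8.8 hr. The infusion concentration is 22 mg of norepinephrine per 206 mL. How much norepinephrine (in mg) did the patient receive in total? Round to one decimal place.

Concentration = 22 mg ÷ 206 mL = 0.1067961 mg/mL
Stage 1: 11.9 mL/hr × 6.4 hr = 76.16 mL → 76.16 mL × 0.1067961 mg/mL = 8.133592 mg
Stage 2: 46 mL/hr × 5 hr = 230 mL → 230 mL × 0.1067961 mg/mL = 24.56311 mg
Stage 3: 15.9 mL/hr × 8.8 hr = 139.92 mL → 139.92 mL × 0.1067961 mg/mL = 14.94291 mg
Total = 8.133592 + 24.56311 + 14.94291 = 47.63961 mg

47.6 mg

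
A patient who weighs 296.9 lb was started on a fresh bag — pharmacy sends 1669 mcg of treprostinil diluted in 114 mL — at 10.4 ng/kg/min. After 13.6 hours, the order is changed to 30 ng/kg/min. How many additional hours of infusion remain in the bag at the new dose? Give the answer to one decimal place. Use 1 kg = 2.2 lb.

2.2 hours

Initial rate:
Weight = 296.9 lb ÷ 2.2 lb/kg = 134.9545 kg
Dose = 10.4 ng/kg/min × 134.9545 kg = 1403.527 ng/min
1403.527 ng/min × 60 min/hr = 84211.64 ng/hr
Concentration = 1669 mcg ÷ 114 mL = 14.64035 mcg/mL = 14640.35 ng/mL
Rate = 84211.64 ng/hr ÷ 14640.35 ng/mL = 5.752023 mL/hr
Volume infused so far = 5.752023 mL/hr × 13.6 hr = 78.22751 mL
Volume remaining = 114 − 78.22751 = 35.77249 mL
New rate:
Dose = 30 ng/kg/min × 134.9545 kg = 4048.636 ng/min
4048.636 ng/min × 60 min/hr = 242918.2 ng/hr
Rate = 242918.2 ng/hr ÷ 14640.35 ng/mL = 16.59237 mL/hr
Time remaining = 35.77249 mL ÷ 16.59237 mL/hr = 2.155959 hr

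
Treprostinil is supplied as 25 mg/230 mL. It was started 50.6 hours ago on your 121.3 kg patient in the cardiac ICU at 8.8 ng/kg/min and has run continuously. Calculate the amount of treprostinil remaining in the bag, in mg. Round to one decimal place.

21.8 mg

Dose = 8.8 ng/kg/min × 121.3 kg = 1067.44 ng/min
1067.44 ng/min × 60 min/hr = 64046.4 ng/hr
Concentration = 25 mg ÷ 230 mL = 0.1086957 mg/mL = 108695.7 ng/mL
Rate = 64046.4 ng/hr ÷ 108695.7 ng/mL = 0.5892269 mL/hr
Volume infused = 0.5892269 mL/hr × 50.6 hr = 29.81488 mL
Volume remaining = 230 − 29.81488 = 200.1851 mL
Drug remaining = 200.1851 mL × 108695.7 ng/mL = 21759252 ng = 21.75925 mg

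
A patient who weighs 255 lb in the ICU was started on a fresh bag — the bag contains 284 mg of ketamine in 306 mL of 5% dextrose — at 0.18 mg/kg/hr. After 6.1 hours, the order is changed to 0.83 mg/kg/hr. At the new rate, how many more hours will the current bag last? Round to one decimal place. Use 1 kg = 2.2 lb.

Initial rate:
Weight = 255 lb ÷ 2.2 lb/kg = 115.9091 kg
Dose = 0.18 mg/kg/hr × 115.9091 kg = 20.86364 mg/hr
Concentration = 284 mg ÷ 306 mL = 0.9281046 mg/mL
Rate = 20.86364 mg/hr ÷ 0.9281046 mg/mL = 22.47983 mL/hr
Volume infused so far = 22.47983 mL/hr × 6.1 hr = 137.127 mL
Volume remaining = 306 − 137.127 = 168.873 mL
New rate:
Dose = 0.83 mg/kg/hr × 115.9091 kg = 96.20455 mg/hr
Rate = 96.20455 mg/hr ÷ 0.9281046 mg/mL = 103.657 mL/hr
Time remaining = 168.873 mL ÷ 103.657 mL/hr = 1.629152 hr

1.6 hours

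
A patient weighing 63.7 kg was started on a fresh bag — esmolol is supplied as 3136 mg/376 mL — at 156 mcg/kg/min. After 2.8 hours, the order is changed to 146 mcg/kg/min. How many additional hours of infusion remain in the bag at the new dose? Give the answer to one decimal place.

2.6 hours

Initial rate:
Dose = 156 mcg/kg/min × 63.7 kg = 9937.2 mcg/min
9937.2 mcg/min × 60 min/hr = 596232 mcg/hr
Concentration = 3136 mg ÷ 376 mL = 8.340426 mg/mL = 8340.426 mcg/mL
Rate = 596232 mcg/hr ÷ 8340.426 mcg/mL = 71.487 mL/hr
Volume infused so far = 71.487 mL/hr × 2.8 hr = 200.1636 mL
Volume remaining = 376 − 200.1636 = 175.8364 mL
New rate:
Dose = 146 mcg/kg/min × 63.7 kg = 9300.2 mcg/min
9300.2 mcg/min × 60 min/hr = 558012 mcg/hr
Rate = 558012 mcg/hr ÷ 8340.426 mcg/mL = 66.9045 mL/hr
Time remaining = 175.8364 mL ÷ 66.9045 mL/hr = 2.62817 hr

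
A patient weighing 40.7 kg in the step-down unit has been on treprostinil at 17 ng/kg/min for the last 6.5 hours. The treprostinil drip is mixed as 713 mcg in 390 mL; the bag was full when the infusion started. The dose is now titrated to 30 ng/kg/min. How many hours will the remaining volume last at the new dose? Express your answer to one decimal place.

Initial rate:
Dose = 17 ng/kg/min × 40.7 kg = 691.9 ng/min
691.9 ng/min × 60 min/hr = 41514 ng/hr
Concentration = 713 mcg ÷ 390 mL = 1.828205 mcg/mL = 1828.205 ng/mL
Rate = 41514 ng/hr ÷ 1828.205 ng/mL = 22.70752 mL/hr
Volume infused so far = 22.70752 mL/hr × 6.5 hr = 147.5989 mL
Volume remaining = 390 − 147.5989 = 242.4011 mL
New rate:
Dose = 30 ng/kg/min × 40.7 kg = 1221 ng/min
1221 ng/min × 60 min/hr = 73260 ng/hr
Rate = 73260 ng/hr ÷ 1828.205 ng/mL = 40.07209 mL/hr
Time remaining = 242.4011 mL ÷ 40.07209 mL/hr = 6.049126 hr

6.0 hours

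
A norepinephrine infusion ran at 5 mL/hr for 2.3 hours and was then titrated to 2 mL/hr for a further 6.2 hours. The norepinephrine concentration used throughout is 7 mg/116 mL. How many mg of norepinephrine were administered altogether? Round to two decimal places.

1.44 mg

Concentration = 7 mg ÷ 116 mL = 0.06034483 mg/mL
Stage 1: 5 mL/hr × 2.3 hr = 11.5 mL → 11.5 mL × 0.06034483 mg/mL = 0.6939655 mg
Stage 2: 2 mL/hr × 6.2 hr = 12.4 mL → 12.4 mL × 0.06034483 mg/mL = 0.7482759 mg
Total = 0.6939655 + 0.7482759 = 1.442241 mg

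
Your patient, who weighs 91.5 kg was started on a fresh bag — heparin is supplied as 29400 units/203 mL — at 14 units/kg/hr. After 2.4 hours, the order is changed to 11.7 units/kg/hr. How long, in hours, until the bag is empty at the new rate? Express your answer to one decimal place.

Initial rate:
Dose = 14 units/kg/hr × 91.5 kg = 1281 units/hr
Concentration = 29400 units ÷ 203 mL = 144.8276 units/mL
Rate = 1281 units/hr ÷ 144.8276 units/mL = 8.845 mL/hr
Volume infused so far = 8.845 mL/hr × 2.4 hr = 21.228 mL
Volume remaining = 203 − 21.228 = 181.772 mL
New rate:
Dose = 11.7 units/kg/hr × 91.5 kg = 1070.55 units/hr
Rate = 1070.55 units/hr ÷ 144.8276 units/mL = 7.391893 mL/hr
Time remaining = 181.772 mL ÷ 7.391893 mL/hr = 24.59072 hr

24.6 hours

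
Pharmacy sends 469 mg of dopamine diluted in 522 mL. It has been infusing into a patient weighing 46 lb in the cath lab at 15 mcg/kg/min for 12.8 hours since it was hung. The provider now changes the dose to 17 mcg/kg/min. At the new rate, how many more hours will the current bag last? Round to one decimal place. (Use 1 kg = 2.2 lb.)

Initial rate:
Weight = 46 lb ÷ 2.2 lb/kg = 20.90909 kg
Dose = 15 mcg/kg/min × 20.90909 kg = 313.6364 mcg/min
313.6364 mcg/min × 60 min/hr = 18818.18 mcg/hr
Concentration = 469 mg ÷ 522 mL = 0.8984674 mg/mL = 898.4674 mcg/mL
Rate = 18818.18 mcg/hr ÷ 898.4674 mcg/mL = 20.94476 mL/hr
Volume infused so far = 20.94476 mL/hr × 12.8 hr = 268.0929 mL
Volume remaining = 522 − 268.0929 = 253.9071 mL
New rate:
Dose = 17 mcg/kg/min × 20.90909 kg = 355.4545 mcg/min
355.4545 mcg/min × 60 min/hr = 21327.27 mcg/hr
Rate = 21327.27 mcg/hr ÷ 898.4674 mcg/mL = 23.73739 mL/hr
Time remaining = 253.9071 mL ÷ 23.73739 mL/hr = 10.6965 hr

10.7 hours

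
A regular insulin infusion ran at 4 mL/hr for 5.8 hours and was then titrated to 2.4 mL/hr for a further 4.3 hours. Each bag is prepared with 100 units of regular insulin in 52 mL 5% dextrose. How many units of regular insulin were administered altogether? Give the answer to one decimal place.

Concentration = 100 units ÷ 52 mL = 1.923077 units/mL
Stage 1: 4 mL/hr × 5.8 hr = 23.2 mL → 23.2 mL × 1.923077 units/mL = 44.61538 units
Stage 2: 2.4 mL/hr × 4.3 hr = 10.32 mL → 10.32 mL × 1.923077 units/mL = 19.84615 units
Total = 44.61538 + 19.84615 = 64.46154 units

64.5 units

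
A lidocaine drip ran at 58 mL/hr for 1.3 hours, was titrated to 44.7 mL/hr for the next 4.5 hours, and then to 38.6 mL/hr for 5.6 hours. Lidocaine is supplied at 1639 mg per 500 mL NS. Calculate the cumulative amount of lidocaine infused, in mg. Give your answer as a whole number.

1615 mg

Concentration = 1639 mg ÷ 500 mL = 3.278 mg/mL
Stage 1: 58 mL/hr × 1.3 hr = 75.4 mL → 75.4 mL × 3.278 mg/mL = 247.1612 mg
Stage 2: 44.7 mL/hr × 4.5 hr = 201.15 mL → 201.15 mL × 3.278 mg/mL = 659.3697 mg
Stage 3: 38.6 mL/hr × 5.6 hr = 216.16 mL → 216.16 mL × 3.278 mg/mL = 708.5725 mg
Total = 247.1612 + 659.3697 + 708.5725 = 1615.103 mg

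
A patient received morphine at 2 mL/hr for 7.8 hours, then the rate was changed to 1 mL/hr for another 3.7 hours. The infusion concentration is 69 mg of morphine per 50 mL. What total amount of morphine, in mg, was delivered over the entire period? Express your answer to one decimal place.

Concentration = 69 mg ÷ 50 mL = 1.38 mg/mL
Stage 1: 2 mL/hr × 7.8 hr = 15.6 mL → 15.6 mL × 1.38 mg/mL = 21.528 mg
Stage 2: 1 mL/hr × 3.7 hr = 3.7 mL → 3.7 mL × 1.38 mg/mL = 5.106 mg
Total = 21.528 + 5.106 = 26.634 mg

26.6 mg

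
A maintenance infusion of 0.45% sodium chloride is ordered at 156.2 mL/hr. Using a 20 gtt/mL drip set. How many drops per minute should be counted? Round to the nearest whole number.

156.2 mL/hr ÷ 60 min/hr = 2.603333 mL/min
2.603333 mL/min × 20 gtt/mL = 52.06667 gtt/min

52 gtt/min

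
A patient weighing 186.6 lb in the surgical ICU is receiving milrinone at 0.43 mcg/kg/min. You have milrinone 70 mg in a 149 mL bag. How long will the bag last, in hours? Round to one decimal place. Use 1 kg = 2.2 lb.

32.0 hours

Weight = 186.6 lb ÷ 2.2 lb/kg = 84.81818 kg
Dose = 0.43 mcg/kg/min × 84.81818 kg = 36.47182 mcg/min
36.47182 mcg/min × 60 min/hr = 2188.309 mcg/hr
Concentration = 70 mg ÷ 149 mL = 0.4697987 mg/mL = 469.7987 mcg/mL
Rate = 2188.309 mcg/hr ÷ 469.7987 mcg/mL = 4.657972 mL/hr
Duration = 149 mL ÷ 4.657972 mL/hr = 31.98817 hr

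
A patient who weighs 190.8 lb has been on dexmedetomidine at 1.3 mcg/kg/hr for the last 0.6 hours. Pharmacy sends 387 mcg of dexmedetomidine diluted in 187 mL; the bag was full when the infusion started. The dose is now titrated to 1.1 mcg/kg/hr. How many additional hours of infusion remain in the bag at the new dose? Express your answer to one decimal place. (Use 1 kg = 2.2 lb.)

Initial rate:
Weight = 190.8 lb ÷ 2.2 lb/kg = 86.72727 kg
Dose = 1.3 mcg/kg/hr × 86.72727 kg = 112.7455 mcg/hr
Concentration = 387 mcg ÷ 187 mL = 2.069519 mcg/mL
Rate = 112.7455 mcg/hr ÷ 2.069519 mcg/mL = 54.47907 mL/hr
Volume infused so far = 54.47907 mL/hr × 0.6 hr = 32.68744 mL
Volume remaining = 187 − 32.68744 = 154.3126 mL
New rate:
Dose = 1.1 mcg/kg/hr × 86.72727 kg = 95.4 mcg/hr
Rate = 95.4 mcg/hr ÷ 2.069519 mcg/mL = 46.09767 mL/hr
Time remaining = 154.3126 mL ÷ 46.09767 mL/hr = 3.347513 hr

3.3 hours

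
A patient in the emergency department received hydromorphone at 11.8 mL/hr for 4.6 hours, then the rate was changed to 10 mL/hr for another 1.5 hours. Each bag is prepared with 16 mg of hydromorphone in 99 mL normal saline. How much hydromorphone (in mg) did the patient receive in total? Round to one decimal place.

11.2 mg

Concentration = 16 mg ÷ 99 mL = 0.1616162 mg/mL
Stage 1: 11.8 mL/hr × 4.6 hr = 54.28 mL → 54.28 mL × 0.1616162 mg/mL = 8.772525 mg
Stage 2: 10 mL/hr × 1.5 hr = 15 mL → 15 mL × 0.1616162 mg/mL = 2.424242 mg
Total = 8.772525 + 2.424242 = 11.19677 mg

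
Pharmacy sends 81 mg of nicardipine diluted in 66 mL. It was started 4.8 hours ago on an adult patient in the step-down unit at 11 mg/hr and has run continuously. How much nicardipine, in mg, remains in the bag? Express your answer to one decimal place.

28.2 mg

Concentration = 81 mg ÷ 66 mL = 1.227273 mg/mL
Rate = 11 mg/hr ÷ 1.227273 mg/mL = 8.962963 mL/hr
Volume infused = 8.962963 mL/hr × 4.8 hr = 43.02222 mL
Volume remaining = 66 − 43.02222 = 22.97778 mL
Drug remaining = 22.97778 mL × 1.227273 mg/mL = 28.2 mg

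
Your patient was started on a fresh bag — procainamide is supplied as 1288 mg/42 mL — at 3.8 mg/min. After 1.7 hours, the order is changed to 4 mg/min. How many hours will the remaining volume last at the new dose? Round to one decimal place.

Initial rate:
3.8 mg/min × 60 min/hr = 228 mg/hr
Concentration = 1288 mg ÷ 42 mL = 30.66667 mg/mL
Rate = 228 mg/hr ÷ 30.66667 mg/mL = 7.434783 mL/hr
Volume infused so far = 7.434783 mL/hr × 1.7 hr = 12.63913 mL
Volume remaining = 42 − 12.63913 = 29.36087 mL
New rate:
4 mg/min × 60 min/hr = 240 mg/hr
Rate = 240 mg/hr ÷ 30.66667 mg/mL = 7.826087 mL/hr
Time remaining = 29.36087 mL ÷ 7.826087 mL/hr = 3.751667 hr

3.8 hours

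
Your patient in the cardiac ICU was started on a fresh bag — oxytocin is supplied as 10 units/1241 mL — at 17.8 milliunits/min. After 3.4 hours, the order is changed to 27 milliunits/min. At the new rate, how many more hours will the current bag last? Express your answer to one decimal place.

3.9 hours

Initial rate:
17.8 milliunits/min × 60 min/hr = 1068 milliunits/hr
Concentration = 10 units ÷ 1241 mL = 0.008058018 units/mL = 8.058018 milliunits/mL
Rate = 1068 milliunits/hr ÷ 8.058018 milliunits/mL = 132.5388 mL/hr
Volume infused so far = 132.5388 mL/hr × 3.4 hr = 450.6319 mL
Volume remaining = 1241 − 450.6319 = 790.3681 mL
New rate:
27 milliunits/min × 60 min/hr = 1620 milliunits/hr
Rate = 1620 milliunits/hr ÷ 8.058018 milliunits/mL = 201.042 mL/hr
Time remaining = 790.3681 mL ÷ 201.042 mL/hr = 3.931358 hr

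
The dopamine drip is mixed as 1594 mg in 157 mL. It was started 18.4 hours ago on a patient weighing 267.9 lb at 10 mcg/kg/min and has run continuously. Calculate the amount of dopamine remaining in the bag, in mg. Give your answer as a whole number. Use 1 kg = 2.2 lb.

Weight = 267.9 lb ÷ 2.2 lb/kg = 121.7727 kg
Dose = 10 mcg/kg/min × 121.7727 kg = 1217.727 mcg/min
1217.727 mcg/min × 60 min/hr = 73063.64 mcg/hr
Concentration = 1594 mg ÷ 157 mL = 10.15287 mg/mL = 10152.87 mcg/mL
Rate = 73063.64 mcg/hr ÷ 10152.87 mcg/mL = 7.196356 mL/hr
Volume infused = 7.196356 mL/hr × 18.4 hr = 132.4129 mL
Volume remaining = 157 − 132.4129 = 24.58706 mL
Drug remaining = 24.58706 mL × 10152.87 mcg/mL = 249629.1 mcg = 249.6291 mg

250 mg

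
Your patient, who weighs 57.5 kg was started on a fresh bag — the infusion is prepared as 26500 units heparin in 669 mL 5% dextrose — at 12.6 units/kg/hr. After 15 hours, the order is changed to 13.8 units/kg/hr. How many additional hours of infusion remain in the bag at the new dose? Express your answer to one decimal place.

Initial rate:
Dose = 12.6 units/kg/hr × 57.5 kg = 724.5 units/hr
Concentration = 26500 units ÷ 669 mL = 39.61136 units/mL
Rate = 724.5 units/hr ÷ 39.61136 units/mL = 18.29021 mL/hr
Volume infused so far = 18.29021 mL/hr × 15 hr = 274.3531 mL
Volume remaining = 669 − 274.3531 = 394.6469 mL
New rate:
Dose = 13.8 units/kg/hr × 57.5 kg = 793.5 units/hr
Rate = 793.5 units/hr ÷ 39.61136 units/mL = 20.03213 mL/hr
Time remaining = 394.6469 mL ÷ 20.03213 mL/hr = 19.70069 hr

19.7 hours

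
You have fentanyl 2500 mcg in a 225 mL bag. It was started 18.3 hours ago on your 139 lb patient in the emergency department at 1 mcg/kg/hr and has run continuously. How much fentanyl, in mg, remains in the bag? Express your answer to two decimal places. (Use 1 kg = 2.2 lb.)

1.34 mg

Weight = 139 lb ÷ 2.2 lb/kg = 63.18182 kg
Dose = 1 mcg/kg/hr × 63.18182 kg = 63.18182 mcg/hr
Concentration = 2500 mcg ÷ 225 mL = 11.11111 mcg/mL
Rate = 63.18182 mcg/hr ÷ 11.11111 mcg/mL = 5.686364 mL/hr
Volume infused = 5.686364 mL/hr × 18.3 hr = 104.0605 mL
Volume remaining = 225 − 104.0605 = 120.9395 mL
Drug remaining = 120.9395 mL × 11.11111 mcg/mL = 1343.773 mcg = 1.343773 mg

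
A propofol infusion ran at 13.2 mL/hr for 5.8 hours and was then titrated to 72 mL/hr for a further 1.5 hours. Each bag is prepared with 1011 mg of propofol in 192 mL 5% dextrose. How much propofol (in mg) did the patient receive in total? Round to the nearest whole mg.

972 mg

Concentration = 1011 mg ÷ 192 mL = 5.265625 mg/mL
Stage 1: 13.2 mL/hr × 5.8 hr = 76.56 mL → 76.56 mL × 5.265625 mg/mL = 403.1362 mg
Stage 2: 72 mL/hr × 1.5 hr = 108 mL → 108 mL × 5.265625 mg/mL = 568.6875 mg
Total = 403.1362 + 568.6875 = 971.8238 mg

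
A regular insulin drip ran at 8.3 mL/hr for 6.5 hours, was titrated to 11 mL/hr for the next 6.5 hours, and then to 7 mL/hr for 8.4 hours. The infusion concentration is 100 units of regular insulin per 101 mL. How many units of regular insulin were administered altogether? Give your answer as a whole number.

Concentration = 100 units ÷ 101 mL = 0.990099 units/mL
Stage 1: 8.3 mL/hr × 6.5 hr = 53.95 mL → 53.95 mL × 0.990099 units/mL = 53.41584 units
Stage 2: 11 mL/hr × 6.5 hr = 71.5 mL → 71.5 mL × 0.990099 units/mL = 70.79208 units
Stage 3: 7 mL/hr × 8.4 hr = 58.8 mL → 58.8 mL × 0.990099 units/mL = 58.21782 units
Total = 53.41584 + 70.79208 + 58.21782 = 182.4257 units

182 units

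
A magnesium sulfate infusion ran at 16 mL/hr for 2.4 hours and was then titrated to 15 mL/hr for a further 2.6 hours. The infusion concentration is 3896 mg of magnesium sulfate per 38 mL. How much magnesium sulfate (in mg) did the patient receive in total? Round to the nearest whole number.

7936 mg

Concentration = 3896 mg ÷ 38 mL = 102.5263 mg/mL
Stage 1: 16 mL/hr × 2.4 hr = 38.4 mL → 38.4 mL × 102.5263 mg/mL = 3937.011 mg
Stage 2: 15 mL/hr × 2.6 hr = 39 mL → 39 mL × 102.5263 mg/mL = 3998.526 mg
Total = 3937.011 + 3998.526 = 7935.537 mg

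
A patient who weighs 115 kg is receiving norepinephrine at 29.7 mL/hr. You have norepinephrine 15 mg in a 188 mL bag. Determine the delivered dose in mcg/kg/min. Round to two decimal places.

Concentration = 15 mg ÷ 188 mL = 0.07978723 mg/mL = 79.78723 mcg/mL
Drug rate = 29.7 mL/hr × 79.78723 mcg/mL = 2369.681 mcg/hr
2369.681 mcg/hr ÷ 60 min/hr = 39.49468 mcg/min
39.49468 mcg/min ÷ 115 kg = 0.343432 mcg/kg/min

0.34 mcg/kg/min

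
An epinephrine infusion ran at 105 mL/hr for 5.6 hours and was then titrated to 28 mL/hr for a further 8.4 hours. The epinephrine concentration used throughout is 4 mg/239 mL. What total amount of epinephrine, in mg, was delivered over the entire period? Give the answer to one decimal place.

13.8 mg

Concentration = 4 mg ÷ 239 mL = 0.0167364 mg/mL
Stage 1: 105 mL/hr × 5.6 hr = 588 mL → 588 mL × 0.0167364 mg/mL = 9.841004 mg
Stage 2: 28 mL/hr × 8.4 hr = 235.2 mL → 235.2 mL × 0.0167364 mg/mL = 3.936402 mg
Total = 9.841004 + 3.936402 = 13.77741 mg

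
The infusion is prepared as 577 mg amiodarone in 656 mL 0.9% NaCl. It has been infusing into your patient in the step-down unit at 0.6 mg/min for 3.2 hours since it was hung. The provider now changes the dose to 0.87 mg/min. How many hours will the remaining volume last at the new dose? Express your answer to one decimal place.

Initial rate:
0.6 mg/min × 60 min/hr = 36 mg/hr
Concentration = 577 mg ÷ 656 mL = 0.8795732 mg/mL
Rate = 36 mg/hr ÷ 0.8795732 mg/mL = 40.92894 mL/hr
Volume infused so far = 40.92894 mL/hr × 3.2 hr = 130.9726 mL
Volume remaining = 656 − 130.9726 = 525.0274 mL
New rate:
0.87 mg/min × 60 min/hr = 52.2 mg/hr
Rate = 52.2 mg/hr ÷ 0.8795732 mg/mL = 59.34697 mL/hr
Time remaining = 525.0274 mL ÷ 59.34697 mL/hr = 8.846743 hr

8.8 hours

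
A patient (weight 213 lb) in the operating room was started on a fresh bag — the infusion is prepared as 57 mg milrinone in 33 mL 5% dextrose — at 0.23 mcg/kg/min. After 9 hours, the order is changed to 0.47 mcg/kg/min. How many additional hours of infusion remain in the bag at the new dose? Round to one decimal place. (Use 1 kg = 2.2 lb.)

16.5 hours

Initial rate:
Weight = 213 lb ÷ 2.2 lb/kg = 96.81818 kg
Dose = 0.23 mcg/kg/min × 96.81818 kg = 22.26818 mcg/min
22.26818 mcg/min × 60 min/hr = 1336.091 mcg/hr
Concentration = 57 mg ÷ 33 mL = 1.727273 mg/mL = 1727.273 mcg/mL
Rate = 1336.091 mcg/hr ÷ 1727.273 mcg/mL = 0.7735263 mL/hr
Volume infused so far = 0.7735263 mL/hr × 9 hr = 6.961737 mL
Volume remaining = 33 − 6.961737 = 26.03826 mL
New rate:
Dose = 0.47 mcg/kg/min × 96.81818 kg = 45.50455 mcg/min
45.50455 mcg/min × 60 min/hr = 2730.273 mcg/hr
Rate = 2730.273 mcg/hr ÷ 1727.273 mcg/mL = 1.580684 mL/hr
Time remaining = 26.03826 mL ÷ 1.580684 mL/hr = 16.47278 hr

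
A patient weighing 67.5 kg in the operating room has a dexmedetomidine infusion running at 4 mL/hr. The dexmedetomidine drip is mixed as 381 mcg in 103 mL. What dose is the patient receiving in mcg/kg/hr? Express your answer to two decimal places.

Concentration = 381 mcg ÷ 103 mL = 3.699029 mcg/mL
Drug rate = 4 mL/hr × 3.699029 mcg/mL = 14.79612 mcg/hr
14.79612 mcg/hr ÷ 67.5 kg = 0.2192017 mcg/kg/hr

0.22 mcg/kg/hr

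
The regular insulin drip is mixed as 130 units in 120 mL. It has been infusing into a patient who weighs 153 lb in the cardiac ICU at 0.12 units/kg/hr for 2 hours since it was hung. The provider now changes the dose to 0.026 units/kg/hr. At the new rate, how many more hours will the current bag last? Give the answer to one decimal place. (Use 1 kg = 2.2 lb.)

Initial rate:
Weight = 153 lb ÷ 2.2 lb/kg = 69.54545 kg
Dose = 0.12 units/kg/hr × 69.54545 kg = 8.345455 units/hr
Concentration = 130 units ÷ 120 mL = 1.083333 units/mL
Rate = 8.345455 units/hr ÷ 1.083333 units/mL = 7.703497 mL/hr
Volume infused so far = 7.703497 mL/hr × 2 hr = 15.40699 mL
Volume remaining = 120 − 15.40699 = 104.593 mL
New rate:
Dose = 0.026 units/kg/hr × 69.54545 kg = 1.808182 units/hr
Rate = 1.808182 units/hr ÷ 1.083333 units/mL = 1.669091 mL/hr
Time remaining = 104.593 mL ÷ 1.669091 mL/hr = 62.66466 hr

62.7 hours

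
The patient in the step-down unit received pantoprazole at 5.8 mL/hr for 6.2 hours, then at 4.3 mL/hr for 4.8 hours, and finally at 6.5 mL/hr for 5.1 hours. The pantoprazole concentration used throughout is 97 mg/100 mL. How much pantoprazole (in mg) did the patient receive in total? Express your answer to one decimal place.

87.1 mg

Concentration = 97 mg ÷ 100 mL = 0.97 mg/mL
Stage 1: 5.8 mL/hr × 6.2 hr = 35.96 mL → 35.96 mL × 0.97 mg/mL = 34.8812 mg
Stage 2: 4.3 mL/hr × 4.8 hr = 20.64 mL → 20.64 mL × 0.97 mg/mL = 20.0208 mg
Stage 3: 6.5 mL/hr × 5.1 hr = 33.15 mL → 33.15 mL × 0.97 mg/mL = 32.1555 mg
Total = 34.8812 + 20.0208 + 32.1555 = 87.0575 mg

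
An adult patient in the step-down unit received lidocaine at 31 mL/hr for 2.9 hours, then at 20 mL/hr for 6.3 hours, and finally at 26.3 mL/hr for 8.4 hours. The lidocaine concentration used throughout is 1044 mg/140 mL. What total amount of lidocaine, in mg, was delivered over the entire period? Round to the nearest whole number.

3257 mg

Concentration = 1044 mg ÷ 140 mL = 7.457143 mg/mL
Stage 1: 31 mL/hr × 2.9 hr = 89.9 mL → 89.9 mL × 7.457143 mg/mL = 670.3971 mg
Stage 2: 20 mL/hr × 6.3 hr = 126 mL → 126 mL × 7.457143 mg/mL = 939.6 mg
Stage 3: 26.3 mL/hr × 8.4 hr = 220.92 mL → 220.92 mL × 7.457143 mg/mL = 1647.432 mg
Total = 670.3971 + 939.6 + 1647.432 = 3257.429 mg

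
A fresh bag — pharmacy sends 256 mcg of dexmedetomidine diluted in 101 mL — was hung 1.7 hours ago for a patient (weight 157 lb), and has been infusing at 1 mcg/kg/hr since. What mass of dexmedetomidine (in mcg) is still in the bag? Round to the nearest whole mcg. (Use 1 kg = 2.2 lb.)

135 mcg

Weight = 157 lb ÷ 2.2 lb/kg = 71.36364 kg
Dose = 1 mcg/kg/hr × 71.36364 kg = 71.36364 mcg/hr
Concentration = 256 mcg ÷ 101 mL = 2.534653 mcg/mL
Rate = 71.36364 mcg/hr ÷ 2.534653 mcg/mL = 28.15518 mL/hr
Volume infused = 28.15518 mL/hr × 1.7 hr = 47.86381 mL
Volume remaining = 101 − 47.86381 = 53.13619 mL
Drug remaining = 53.13619 mL × 2.534653 mcg/mL = 134.6818 mcg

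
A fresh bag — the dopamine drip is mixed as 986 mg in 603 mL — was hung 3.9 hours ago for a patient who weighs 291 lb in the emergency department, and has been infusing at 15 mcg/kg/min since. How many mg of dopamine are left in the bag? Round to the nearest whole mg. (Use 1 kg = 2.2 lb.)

522 mg

Weight = 291 lb ÷ 2.2 lb/kg = 132.2727 kg
Dose = 15 mcg/kg/min × 132.2727 kg = 1984.091 mcg/min
1984.091 mcg/min × 60 min/hr = 119045.5 mcg/hr
Concentration = 986 mg ÷ 603 mL = 1.635158 mg/mL = 1635.158 mcg/mL
Rate = 119045.5 mcg/hr ÷ 1635.158 mcg/mL = 72.80366 mL/hr
Volume infused = 72.80366 mL/hr × 3.9 hr = 283.9343 mL
Volume remaining = 603 − 283.9343 = 319.0657 mL
Drug remaining = 319.0657 mL × 1635.158 mcg/mL = 521722.7 mcg = 521.7227 mg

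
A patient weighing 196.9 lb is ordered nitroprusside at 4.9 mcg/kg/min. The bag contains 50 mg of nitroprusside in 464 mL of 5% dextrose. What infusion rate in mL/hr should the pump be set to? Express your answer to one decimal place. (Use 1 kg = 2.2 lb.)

244.2 mL/hr

Weight = 196.9 lb ÷ 2.2 lb/kg = 89.5 kg
Dose = 4.9 mcg/kg/min × 89.5 kg = 438.55 mcg/min
438.55 mcg/min × 60 min/hr = 26313 mcg/hr
Concentration = 50 mg ÷ 464 mL = 0.1077586 mg/mL = 107.7586 mcg/mL
Rate = 26313 mcg/hr ÷ 107.7586 mcg/mL = 244.1846 mL/hr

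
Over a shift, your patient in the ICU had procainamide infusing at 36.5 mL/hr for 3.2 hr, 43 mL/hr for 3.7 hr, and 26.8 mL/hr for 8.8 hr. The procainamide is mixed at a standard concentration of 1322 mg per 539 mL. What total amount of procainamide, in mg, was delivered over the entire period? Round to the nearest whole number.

1255 mg

Concentration = 1322 mg ÷ 539 mL = 2.45269 mg/mL
Stage 1: 36.5 mL/hr × 3.2 hr = 116.8 mL → 116.8 mL × 2.45269 mg/mL = 286.4742 mg
Stage 2: 43 mL/hr × 3.7 hr = 159.1 mL → 159.1 mL × 2.45269 mg/mL = 390.223 mg
Stage 3: 26.8 mL/hr × 8.8 hr = 235.84 mL → 235.84 mL × 2.45269 mg/mL = 578.4424 mg
Total = 286.4742 + 390.223 + 578.4424 = 1255.14 mg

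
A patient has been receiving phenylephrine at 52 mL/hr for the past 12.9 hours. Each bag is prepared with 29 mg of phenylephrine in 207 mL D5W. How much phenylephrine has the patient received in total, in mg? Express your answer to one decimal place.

Concentration = 29 mg ÷ 207 mL = 0.1400966 mg/mL = 140.0966 mcg/mL
Drug rate = 52 mL/hr × 140.0966 mcg/mL = 7285.024 mcg/hr
Total = 7285.024 mcg/hr × 12.9 hr = 93976.81 mcg = 93.97681 mg

94.0 mg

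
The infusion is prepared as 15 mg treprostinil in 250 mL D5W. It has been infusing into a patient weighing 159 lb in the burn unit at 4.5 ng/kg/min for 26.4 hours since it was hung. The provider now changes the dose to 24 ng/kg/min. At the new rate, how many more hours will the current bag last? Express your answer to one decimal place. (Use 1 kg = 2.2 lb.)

Initial rate:
Weight = 159 lb ÷ 2.2 lb/kg = 72.27273 kg
Dose = 4.5 ng/kg/min × 72.27273 kg = 325.2273 ng/min
325.2273 ng/min × 60 min/hr = 19513.64 ng/hr
Concentration = 15 mg ÷ 250 mL = 0.06 mg/mL = 60000 ng/mL
Rate = 19513.64 ng/hr ÷ 60000 ng/mL = 0.3252273 mL/hr
Volume infused so far = 0.3252273 mL/hr × 26.4 hr = 8.586 mL
Volume remaining = 250 − 8.586 = 241.414 mL
New rate:
Dose = 24 ng/kg/min × 72.27273 kg = 1734.545 ng/min
1734.545 ng/min × 60 min/hr = 104072.7 ng/hr
Rate = 104072.7 ng/hr ÷ 60000 ng/mL = 1.734545 mL/hr
Time remaining = 241.414 mL ÷ 1.734545 mL/hr = 139.18 hr

139.2 hours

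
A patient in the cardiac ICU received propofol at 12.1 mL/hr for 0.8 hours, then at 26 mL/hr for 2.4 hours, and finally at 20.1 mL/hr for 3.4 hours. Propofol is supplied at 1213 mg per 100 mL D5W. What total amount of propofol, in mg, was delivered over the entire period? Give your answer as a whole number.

1703 mg

Concentration = 1213 mg ÷ 100 mL = 12.13 mg/mL
Stage 1: 12.1 mL/hr × 0.8 hr = 9.68 mL → 9.68 mL × 12.13 mg/mL = 117.4184 mg
Stage 2: 26 mL/hr × 2.4 hr = 62.4 mL → 62.4 mL × 12.13 mg/mL = 756.912 mg
Stage 3: 20.1 mL/hr × 3.4 hr = 68.34 mL → 68.34 mL × 12.13 mg/mL = 828.9642 mg
Total = 117.4184 + 756.912 + 828.9642 = 1703.295 mg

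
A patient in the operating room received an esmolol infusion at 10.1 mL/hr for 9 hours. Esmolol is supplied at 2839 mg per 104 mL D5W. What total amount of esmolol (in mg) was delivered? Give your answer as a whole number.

Concentration = 2839 mg ÷ 104 mL = 27.29808 mg/mL = 27298.08 mcg/mL
Drug rate = 10.1 mL/hr × 27298.08 mcg/mL = 275710.6 mcg/hr
Total = 275710.6 mcg/hr × 9 hr = 2481395 mcg = 2481.395 mg

2481 mg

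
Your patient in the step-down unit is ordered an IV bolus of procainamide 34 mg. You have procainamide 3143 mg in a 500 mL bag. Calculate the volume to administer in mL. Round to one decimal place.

Concentration = 3143 mg ÷ 500 mL = 6.286 mg/mL
Volume = 34 mg ÷ 6.286 mg/mL = 5.408845 mL

5.4 mL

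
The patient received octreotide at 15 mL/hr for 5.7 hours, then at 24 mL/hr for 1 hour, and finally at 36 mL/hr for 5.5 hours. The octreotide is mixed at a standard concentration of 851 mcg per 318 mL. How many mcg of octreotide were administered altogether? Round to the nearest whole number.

Concentration = 851 mcg ÷ 318 mL = 2.676101 mcg/mL
Stage 1: 15 mL/hr × 5.7 hr = 85.5 mL → 85.5 mL × 2.676101 mcg/mL = 228.8066 mcg
Stage 2: 24 mL/hr × 1 hr = 24 mL → 24 mL × 2.676101 mcg/mL = 64.22642 mcg
Stage 3: 36 mL/hr × 5.5 hr = 198 mL → 198 mL × 2.676101 mcg/mL = 529.8679 mcg
Total = 228.8066 + 64.22642 + 529.8679 = 822.9009 mcg

823 mcg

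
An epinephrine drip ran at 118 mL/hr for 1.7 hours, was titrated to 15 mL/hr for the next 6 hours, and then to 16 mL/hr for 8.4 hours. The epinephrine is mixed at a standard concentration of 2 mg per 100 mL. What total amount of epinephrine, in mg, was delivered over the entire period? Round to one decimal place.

Concentration = 2 mg ÷ 100 mL = 0.02 mg/mL
Stage 1: 118 mL/hr × 1.7 hr = 200.6 mL → 200.6 mL × 0.02 mg/mL = 4.012 mg
Stage 2: 15 mL/hr × 6 hr = 90 mL → 90 mL × 0.02 mg/mL = 1.8 mg
Stage 3: 16 mL/hr × 8.4 hr = 134.4 mL → 134.4 mL × 0.02 mg/mL = 2.688 mg
Total = 4.012 + 1.8 + 2.688 = 8.5 mg

8.5 mg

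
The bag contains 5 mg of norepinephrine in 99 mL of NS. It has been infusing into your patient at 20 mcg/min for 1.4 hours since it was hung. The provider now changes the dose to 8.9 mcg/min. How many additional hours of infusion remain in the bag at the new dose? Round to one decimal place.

6.2 hours

Initial rate:
20 mcg/min × 60 min/hr = 1200 mcg/hr
Concentration = 5 mg ÷ 99 mL = 0.05050505 mg/mL = 50.50505 mcg/mL
Rate = 1200 mcg/hr ÷ 50.50505 mcg/mL = 23.76 mL/hr
Volume infused so far = 23.76 mL/hr × 1.4 hr = 33.264 mL
Volume remaining = 99 − 33.264 = 65.736 mL
New rate:
8.9 mcg/min × 60 min/hr = 534 mcg/hr
Rate = 534 mcg/hr ÷ 50.50505 mcg/mL = 10.5732 mL/hr
Time remaining = 65.736 mL ÷ 10.5732 mL/hr = 6.217228 hr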